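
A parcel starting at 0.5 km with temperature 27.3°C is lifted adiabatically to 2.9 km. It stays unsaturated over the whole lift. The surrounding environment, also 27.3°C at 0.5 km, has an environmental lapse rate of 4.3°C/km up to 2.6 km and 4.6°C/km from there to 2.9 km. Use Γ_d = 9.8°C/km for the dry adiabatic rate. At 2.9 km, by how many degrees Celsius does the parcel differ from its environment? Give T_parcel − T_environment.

Parcel:
  From 500 m to 2900 m (dry): cools by 9.8 × 2.4 = 23.52°C, giving 3.78°C.
Environment:
  From 500 m to 2600 m (environment, lower layer): cools by 4.3 × 2.1 = 9.03°C, giving 18.27°C.
  From 2600 m to 2900 m (environment, upper layer): cools by 4.6 × 0.3 = 1.38°C, giving 16.89°C.
T_parcel − T_env = 3.78 − 16.89 = -13.11°C

-13.11°C (parcel cooler than environment)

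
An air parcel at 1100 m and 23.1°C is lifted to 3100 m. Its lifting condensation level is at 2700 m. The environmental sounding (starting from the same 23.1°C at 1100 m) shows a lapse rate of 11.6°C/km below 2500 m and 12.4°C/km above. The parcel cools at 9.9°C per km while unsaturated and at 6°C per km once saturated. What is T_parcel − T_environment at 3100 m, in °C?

Parcel:
  1100 → 2700 m (dry, 9.9°C/km): ΔT = -9.9 × 1.6 = -15.84°C → T = 7.26°C
  2700 → 3100 m (saturated, 6°C/km): ΔT = -6 × 0.4 = -2.4°C → T = 4.86°C
Environment:
  1100 → 2500 m (environment, lower layer, 11.6°C/km): ΔT = -11.6 × 1.4 = -16.24°C → T = 6.86°C
  2500 → 3100 m (environment, upper layer, 12.4°C/km): ΔT = -12.4 × 0.6 = -7.44°C → T = -0.58°C
T_parcel − T_env = 4.86 − (-0.58) = +5.44°C

+5.44°C (parcel warmer than environment)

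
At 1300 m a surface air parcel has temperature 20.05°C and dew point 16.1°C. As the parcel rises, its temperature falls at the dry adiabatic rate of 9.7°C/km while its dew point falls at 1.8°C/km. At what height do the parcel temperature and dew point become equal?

1800 m

T and T_d converge at 9.7 − 1.8 = 7.9°C per km
Height above start = (20.05 − 16.1) / 7.9 = 0.5 km
LCL altitude = 1300 m + 500 m = 1800 m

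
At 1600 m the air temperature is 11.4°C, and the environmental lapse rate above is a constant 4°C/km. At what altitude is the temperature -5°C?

5700 m

Height above start = (11.4 − (-5)) / 4 = 4.1 km
Altitude = 1600 m + 4100 m = 5700 m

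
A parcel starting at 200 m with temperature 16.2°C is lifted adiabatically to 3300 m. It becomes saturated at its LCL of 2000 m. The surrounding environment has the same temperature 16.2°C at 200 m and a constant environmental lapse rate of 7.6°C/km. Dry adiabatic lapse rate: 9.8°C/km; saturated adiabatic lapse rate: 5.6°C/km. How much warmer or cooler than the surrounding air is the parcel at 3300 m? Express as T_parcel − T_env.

Parcel:
  Dry to 2000 m: -9.8 × 1.8 km = -17.64°C, so T = -1.44°C.
  Saturated to 3300 m: -5.6 × 1.3 km = -7.28°C, so T = -8.72°C.
Environment:
  Environment to 3300 m: -7.6 × 3.1 km = -23.56°C, so T = -7.36°C.
T_parcel − T_env = -8.72 − (-7.36) = -1.36°C

-1.36°C (parcel cooler than environment)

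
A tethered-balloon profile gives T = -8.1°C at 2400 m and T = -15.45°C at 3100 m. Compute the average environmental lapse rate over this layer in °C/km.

Γ = −ΔT/Δz = (-8.1 − (-15.45)) / (3100 − 2400) m
  = 7.35°C / 0.7 km = 10.5°C/km

10.5°C/km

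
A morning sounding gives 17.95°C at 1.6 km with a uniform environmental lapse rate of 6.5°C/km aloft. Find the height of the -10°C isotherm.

Height above start = (17.95 − (-10)) / 6.5 = 4.3 km
Altitude = 1600 m + 4300 m = 5900 m

5.9 km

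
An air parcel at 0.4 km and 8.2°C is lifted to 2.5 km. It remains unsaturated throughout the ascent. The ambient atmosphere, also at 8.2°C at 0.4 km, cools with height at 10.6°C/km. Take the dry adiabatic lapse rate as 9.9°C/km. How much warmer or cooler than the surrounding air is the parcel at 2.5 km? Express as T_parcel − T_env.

+1.47°C (parcel warmer than environment)

Parcel:
  400 → 2500 m (dry, 9.9°C/km): ΔT = -9.9 × 2.1 = -20.79°C → T = -12.59°C
Environment:
  400 → 2500 m (environment, 10.6°C/km): ΔT = -10.6 × 2.1 = -22.26°C → T = -14.06°C
T_parcel − T_env = -12.59 − (-14.06) = +1.47°C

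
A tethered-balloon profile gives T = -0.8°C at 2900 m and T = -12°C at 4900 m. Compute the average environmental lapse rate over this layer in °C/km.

5.6°C/km

Γ = −ΔT/Δz = (-0.8 − (-12)) / (4900 − 2900) m
  = 11.2°C / 2 km = 5.6°C/km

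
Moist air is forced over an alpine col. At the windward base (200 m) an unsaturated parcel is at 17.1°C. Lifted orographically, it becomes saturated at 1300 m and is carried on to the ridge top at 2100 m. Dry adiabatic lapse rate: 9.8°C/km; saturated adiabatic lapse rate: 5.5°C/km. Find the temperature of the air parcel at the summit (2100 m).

200 → 1300 m (dry, 9.8°C/km): ΔT = -9.8 × 1.1 = -10.78°C → T = 6.32°C
1300 → 2100 m (saturated, 5.5°C/km): ΔT = -5.5 × 0.8 = -4.4°C → T = 1.92°C

1.92°C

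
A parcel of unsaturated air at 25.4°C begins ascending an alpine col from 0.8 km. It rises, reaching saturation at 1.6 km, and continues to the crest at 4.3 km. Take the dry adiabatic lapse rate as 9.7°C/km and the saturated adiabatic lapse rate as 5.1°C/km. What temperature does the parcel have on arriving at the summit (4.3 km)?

3.87°C

From 800 m to 1600 m (dry): cools by 9.7 × 0.8 = 7.76°C, giving 17.64°C.
From 1600 m to 4300 m (saturated): cools by 5.1 × 2.7 = 13.77°C, giving 3.87°C.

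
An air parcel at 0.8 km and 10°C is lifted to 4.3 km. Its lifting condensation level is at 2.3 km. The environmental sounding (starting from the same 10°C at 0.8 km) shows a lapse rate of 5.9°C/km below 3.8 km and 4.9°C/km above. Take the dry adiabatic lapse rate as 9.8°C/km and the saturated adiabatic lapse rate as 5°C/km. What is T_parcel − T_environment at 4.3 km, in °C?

Parcel:
  800 → 2300 m (dry, 9.8°C/km): ΔT = -9.8 × 1.5 = -14.7°C → T = -4.7°C
  2300 → 4300 m (saturated, 5°C/km): ΔT = -5 × 2 = -10°C → T = -14.7°C
Environment:
  800 → 3800 m (environment, lower layer, 5.9°C/km): ΔT = -5.9 × 3 = -17.7°C → T = -7.7°C
  3800 → 4300 m (environment, upper layer, 4.9°C/km): ΔT = -4.9 × 0.5 = -2.45°C → T = -10.15°C
T_parcel − T_env = -14.7 − (-10.15) = -4.55°C

-4.55°C (parcel cooler than environment)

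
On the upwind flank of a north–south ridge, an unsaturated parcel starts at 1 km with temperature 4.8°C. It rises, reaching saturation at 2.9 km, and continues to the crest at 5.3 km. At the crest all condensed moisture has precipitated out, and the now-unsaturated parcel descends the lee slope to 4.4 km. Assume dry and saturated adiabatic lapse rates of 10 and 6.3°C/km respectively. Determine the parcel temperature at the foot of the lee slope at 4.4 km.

Dry to 2900 m: -10 × 1.9 km = -19°C, so T = -14.2°C.
Saturated to 5300 m: -6.3 × 2.4 km = -15.12°C, so T = -29.32°C.
Dry descent to 4400 m: +10 × 0.9 km = +9°C, so T = -20.32°C.

-20.32°C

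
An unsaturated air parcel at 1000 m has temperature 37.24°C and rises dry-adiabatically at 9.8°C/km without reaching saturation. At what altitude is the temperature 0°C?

Height above start = (37.24 − 0) / 9.8 = 3.8 km
Altitude = 1000 m + 3800 m = 4800 m

4800 m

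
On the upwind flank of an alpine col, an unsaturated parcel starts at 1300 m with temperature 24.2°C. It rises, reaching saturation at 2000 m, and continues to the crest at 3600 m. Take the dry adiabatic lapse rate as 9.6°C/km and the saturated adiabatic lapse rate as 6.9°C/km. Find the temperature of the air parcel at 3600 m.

1300 → 2000 m (dry, 9.6°C/km): ΔT = -9.6 × 0.7 = -6.72°C → T = 17.48°C
2000 → 3600 m (saturated, 6.9°C/km): ΔT = -6.9 × 1.6 = -11.04°C → T = 6.44°C

6.44°C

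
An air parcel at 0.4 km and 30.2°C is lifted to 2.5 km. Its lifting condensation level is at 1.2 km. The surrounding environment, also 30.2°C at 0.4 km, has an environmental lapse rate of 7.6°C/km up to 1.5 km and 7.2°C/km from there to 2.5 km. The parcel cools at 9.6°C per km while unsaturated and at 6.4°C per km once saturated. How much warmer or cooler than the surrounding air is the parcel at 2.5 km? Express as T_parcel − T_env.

-0.44°C (parcel cooler than environment)

Parcel:
  Dry to 1200 m: -9.6 × 0.8 km = -7.68°C, so T = 22.52°C.
  Saturated to 2500 m: -6.4 × 1.3 km = -8.32°C, so T = 14.2°C.
Environment:
  Environment, lower layer to 1500 m: -7.6 × 1.1 km = -8.36°C, so T = 21.84°C.
  Environment, upper layer to 2500 m: -7.2 × 1 km = -7.2°C, so T = 14.64°C.
T_parcel − T_env = 14.2 − 14.64 = -0.44°C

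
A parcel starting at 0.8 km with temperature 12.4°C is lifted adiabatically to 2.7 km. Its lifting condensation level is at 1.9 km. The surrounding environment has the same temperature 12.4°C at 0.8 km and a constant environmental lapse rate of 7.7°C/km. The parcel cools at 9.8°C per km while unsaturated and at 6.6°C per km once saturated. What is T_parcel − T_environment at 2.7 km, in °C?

-1.43°C (parcel cooler than environment)

Parcel:
  800 → 1900 m (dry, 9.8°C/km): ΔT = -9.8 × 1.1 = -10.78°C → T = 1.62°C
  1900 → 2700 m (saturated, 6.6°C/km): ΔT = -6.6 × 0.8 = -5.28°C → T = -3.66°C
Environment:
  800 → 2700 m (environment, 7.7°C/km): ΔT = -7.7 × 1.9 = -14.63°C → T = -2.23°C
T_parcel − T_env = -3.66 − (-2.23) = -1.43°C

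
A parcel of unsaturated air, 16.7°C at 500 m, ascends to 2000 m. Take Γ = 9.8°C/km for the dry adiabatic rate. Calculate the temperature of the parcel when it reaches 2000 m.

500 → 2000 m (dry adiabatic, 9.8°C/km): ΔT = -9.8 × 1.5 = -14.7°C → T = 2°C

2°C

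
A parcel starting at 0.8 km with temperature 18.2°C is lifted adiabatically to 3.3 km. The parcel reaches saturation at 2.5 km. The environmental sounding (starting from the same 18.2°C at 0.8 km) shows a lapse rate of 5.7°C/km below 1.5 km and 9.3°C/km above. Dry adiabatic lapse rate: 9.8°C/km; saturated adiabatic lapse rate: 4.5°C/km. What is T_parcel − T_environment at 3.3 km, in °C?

+0.47°C (parcel warmer than environment)

Parcel:
  800 → 2500 m (dry, 9.8°C/km): ΔT = -9.8 × 1.7 = -16.66°C → T = 1.54°C
  2500 → 3300 m (saturated, 4.5°C/km): ΔT = -4.5 × 0.8 = -3.6°C → T = -2.06°C
Environment:
  800 → 1500 m (environment, lower layer, 5.7°C/km): ΔT = -5.7 × 0.7 = -3.99°C → T = 14.21°C
  1500 → 3300 m (environment, upper layer, 9.3°C/km): ΔT = -9.3 × 1.8 = -16.74°C → T = -2.53°C
T_parcel − T_env = -2.06 − (-2.53) = +0.47°C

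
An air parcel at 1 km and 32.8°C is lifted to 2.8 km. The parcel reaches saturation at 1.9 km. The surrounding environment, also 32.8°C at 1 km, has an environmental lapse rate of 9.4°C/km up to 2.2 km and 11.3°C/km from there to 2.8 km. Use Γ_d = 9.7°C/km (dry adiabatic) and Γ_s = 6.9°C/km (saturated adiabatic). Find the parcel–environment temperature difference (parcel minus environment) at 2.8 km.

Parcel:
  1000–1900 m, dry: Δz = 0.9 km ⇒ ΔT = -8.73°C; T = 24.07°C
  1900–2800 m, saturated: Δz = 0.9 km ⇒ ΔT = -6.21°C; T = 17.86°C
Environment:
  1000–2200 m, environment, lower layer: Δz = 1.2 km ⇒ ΔT = -11.28°C; T = 21.52°C
  2200–2800 m, environment, upper layer: Δz = 0.6 km ⇒ ΔT = -6.78°C; T = 14.74°C
T_parcel − T_env = 17.86 − 14.74 = +3.12°C

+3.12°C (parcel warmer than environment)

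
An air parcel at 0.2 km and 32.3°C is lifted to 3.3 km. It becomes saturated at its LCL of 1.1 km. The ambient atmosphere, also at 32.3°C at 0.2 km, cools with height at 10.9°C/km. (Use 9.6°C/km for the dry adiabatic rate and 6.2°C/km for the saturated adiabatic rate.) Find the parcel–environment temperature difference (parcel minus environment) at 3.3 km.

+11.51°C (parcel warmer than environment)

Parcel:
  200 → 1100 m (dry, 9.6°C/km): ΔT = -9.6 × 0.9 = -8.64°C → T = 23.66°C
  1100 → 3300 m (saturated, 6.2°C/km): ΔT = -6.2 × 2.2 = -13.64°C → T = 10.02°C
Environment:
  200 → 3300 m (environment, 10.9°C/km): ΔT = -10.9 × 3.1 = -33.79°C → T = -1.49°C
T_parcel − T_env = 10.02 − (-1.49) = +11.51°C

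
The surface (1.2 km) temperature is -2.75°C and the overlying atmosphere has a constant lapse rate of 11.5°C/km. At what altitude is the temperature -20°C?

Height above start = (-2.75 − (-20)) / 11.5 = 1.5 km
Altitude = 1200 m + 1500 m = 2700 m

2.7 km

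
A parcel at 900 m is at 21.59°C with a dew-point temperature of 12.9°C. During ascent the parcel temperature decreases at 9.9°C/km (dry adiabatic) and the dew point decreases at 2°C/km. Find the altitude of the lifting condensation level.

T and T_d converge at 9.9 − 2 = 7.9°C per km
Height above start = (21.59 − 12.9) / 7.9 = 1.1 km
LCL altitude = 900 m + 1100 m = 2000 m

2000 m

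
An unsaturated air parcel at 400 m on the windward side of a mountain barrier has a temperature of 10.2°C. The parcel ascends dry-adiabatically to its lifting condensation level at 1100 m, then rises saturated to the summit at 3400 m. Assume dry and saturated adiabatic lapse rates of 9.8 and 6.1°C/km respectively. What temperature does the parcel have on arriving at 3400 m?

Dry to 1100 m: -9.8 × 0.7 km = -6.86°C, so T = 3.34°C.
Saturated to 3400 m: -6.1 × 2.3 km = -14.03°C, so T = -10.69°C.

-10.69°C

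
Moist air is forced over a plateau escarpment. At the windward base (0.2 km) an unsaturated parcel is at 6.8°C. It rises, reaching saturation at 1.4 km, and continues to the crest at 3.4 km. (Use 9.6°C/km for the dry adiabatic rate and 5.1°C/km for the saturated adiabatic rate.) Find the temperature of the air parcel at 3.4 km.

200 → 1400 m (dry, 9.6°C/km): ΔT = -9.6 × 1.2 = -11.52°C → T = -4.72°C
1400 → 3400 m (saturated, 5.1°C/km): ΔT = -5.1 × 2 = -10.2°C → T = -14.92°C

-14.92°C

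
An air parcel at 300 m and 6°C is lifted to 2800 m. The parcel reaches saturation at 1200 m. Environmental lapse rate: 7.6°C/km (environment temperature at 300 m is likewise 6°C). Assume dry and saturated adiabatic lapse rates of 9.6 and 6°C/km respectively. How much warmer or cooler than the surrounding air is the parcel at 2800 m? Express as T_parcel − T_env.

+0.76°C (parcel warmer than environment)

Parcel:
  From 300 m to 1200 m (dry): cools by 9.6 × 0.9 = 8.64°C, giving -2.64°C.
  From 1200 m to 2800 m (saturated): cools by 6 × 1.6 = 9.6°C, giving -12.24°C.
Environment:
  From 300 m to 2800 m (environment): cools by 7.6 × 2.5 = 19°C, giving -13°C.
T_parcel − T_env = -12.24 − (-13) = +0.76°C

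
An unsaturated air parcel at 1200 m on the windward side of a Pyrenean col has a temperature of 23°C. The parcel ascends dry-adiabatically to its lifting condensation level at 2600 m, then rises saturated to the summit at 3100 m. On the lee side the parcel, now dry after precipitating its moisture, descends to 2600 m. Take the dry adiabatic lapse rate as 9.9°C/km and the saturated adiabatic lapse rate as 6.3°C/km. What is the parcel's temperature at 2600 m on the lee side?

1200 → 2600 m (dry, 9.9°C/km): ΔT = -9.9 × 1.4 = -13.86°C → T = 9.14°C
2600 → 3100 m (saturated, 6.3°C/km): ΔT = -6.3 × 0.5 = -3.15°C → T = 5.99°C
3100 → 2600 m (dry descent, 9.9°C/km): ΔT = +9.9 × 0.5 = +4.95°C → T = 10.94°C

10.94°C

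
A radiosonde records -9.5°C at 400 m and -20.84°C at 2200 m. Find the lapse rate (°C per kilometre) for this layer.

6.3°C/km

Γ = −ΔT/Δz = (-9.5 − (-20.84)) / (2200 − 400) m
  = 11.34°C / 1.8 km = 6.3°C/km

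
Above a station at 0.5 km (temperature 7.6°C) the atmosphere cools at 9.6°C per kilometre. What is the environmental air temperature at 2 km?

Environmental to 2000 m: -9.6 × 1.5 km = -14.4°C, so T = -6.8°C.

-6.8°C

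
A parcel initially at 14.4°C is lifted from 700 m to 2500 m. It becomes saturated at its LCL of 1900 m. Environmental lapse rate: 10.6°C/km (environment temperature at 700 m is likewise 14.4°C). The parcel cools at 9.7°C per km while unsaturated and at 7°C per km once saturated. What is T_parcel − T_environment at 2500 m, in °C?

+3.24°C (parcel warmer than environment)

Parcel:
  700–1900 m, dry: Δz = 1.2 km ⇒ ΔT = -11.64°C; T = 2.76°C
  1900–2500 m, saturated: Δz = 0.6 km ⇒ ΔT = -4.2°C; T = -1.44°C
Environment:
  700–2500 m, environment: Δz = 1.8 km ⇒ ΔT = -19.08°C; T = -4.68°C
T_parcel − T_env = -1.44 − (-4.68) = +3.24°C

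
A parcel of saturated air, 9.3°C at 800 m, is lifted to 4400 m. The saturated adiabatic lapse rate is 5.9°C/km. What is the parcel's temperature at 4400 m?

-11.94°C

800–4400 m, saturated adiabatic: Δz = 3.6 km ⇒ ΔT = -21.24°C; T = -11.94°C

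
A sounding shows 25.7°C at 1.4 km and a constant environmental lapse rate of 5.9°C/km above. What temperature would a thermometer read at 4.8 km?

1400 → 4800 m (environmental, 5.9°C/km): ΔT = -5.9 × 3.4 = -20.06°C → T = 5.64°C

5.64°C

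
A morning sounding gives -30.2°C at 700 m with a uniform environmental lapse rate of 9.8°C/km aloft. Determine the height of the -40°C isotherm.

Height above start = (-30.2 − (-40)) / 9.8 = 1 km
Altitude = 700 m + 1000 m = 1700 m

1700 m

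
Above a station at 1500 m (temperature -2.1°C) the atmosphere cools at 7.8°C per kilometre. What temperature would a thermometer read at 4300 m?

Environmental to 4300 m: -7.8 × 2.8 km = -21.84°C, so T = -23.94°C.

-23.94°C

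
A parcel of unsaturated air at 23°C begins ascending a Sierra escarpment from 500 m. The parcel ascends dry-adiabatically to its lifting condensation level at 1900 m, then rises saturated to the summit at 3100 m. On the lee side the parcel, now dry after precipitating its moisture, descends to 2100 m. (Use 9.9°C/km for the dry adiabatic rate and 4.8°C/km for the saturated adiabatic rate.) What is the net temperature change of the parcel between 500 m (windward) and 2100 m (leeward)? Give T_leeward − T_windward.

-9.72°C

Dry to 1900 m: -9.9 × 1.4 km = -13.86°C, so T = 9.14°C.
Saturated to 3100 m: -4.8 × 1.2 km = -5.76°C, so T = 3.38°C.
Dry descent to 2100 m: +9.9 × 1 km = +9.9°C, so T = 13.28°C.
Net change vs windward start: 13.28 − 23 = -9.72°C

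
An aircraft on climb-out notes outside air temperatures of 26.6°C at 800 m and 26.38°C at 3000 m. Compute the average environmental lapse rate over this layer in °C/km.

0.1°C/km

Γ = −ΔT/Δz = (26.6 − 26.38) / (3000 − 800) m
  = 0.22°C / 2.2 km = 0.1°C/km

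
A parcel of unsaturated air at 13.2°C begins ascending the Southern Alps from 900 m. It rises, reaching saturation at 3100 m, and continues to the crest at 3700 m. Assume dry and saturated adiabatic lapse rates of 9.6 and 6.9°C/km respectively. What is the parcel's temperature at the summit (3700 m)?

-12.06°C

900 → 3100 m (dry, 9.6°C/km): ΔT = -9.6 × 2.2 = -21.12°C → T = -7.92°C
3100 → 3700 m (saturated, 6.9°C/km): ΔT = -6.9 × 0.6 = -4.14°C → T = -12.06°C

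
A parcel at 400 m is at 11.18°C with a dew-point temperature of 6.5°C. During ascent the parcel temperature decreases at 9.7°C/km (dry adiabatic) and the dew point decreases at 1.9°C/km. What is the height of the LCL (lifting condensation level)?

1000 m

T and T_d converge at 9.7 − 1.9 = 7.8°C per km
Height above start = (11.18 − 6.5) / 7.8 = 0.6 km
LCL altitude = 400 m + 600 m = 1000 m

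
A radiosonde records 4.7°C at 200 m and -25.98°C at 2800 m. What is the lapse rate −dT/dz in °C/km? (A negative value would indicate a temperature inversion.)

Γ = −ΔT/Δz = (4.7 − (-25.98)) / (2800 − 200) m
  = 30.68°C / 2.6 km = 11.8°C/km

11.8°C/km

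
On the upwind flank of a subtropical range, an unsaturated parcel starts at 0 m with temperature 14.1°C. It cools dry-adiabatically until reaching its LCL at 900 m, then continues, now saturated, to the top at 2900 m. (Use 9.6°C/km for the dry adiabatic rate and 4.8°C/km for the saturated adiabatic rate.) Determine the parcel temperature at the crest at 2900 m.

0 → 900 m (dry, 9.6°C/km): ΔT = -9.6 × 0.9 = -8.64°C → T = 5.46°C
900 → 2900 m (saturated, 4.8°C/km): ΔT = -4.8 × 2 = -9.6°C → T = -4.14°C

-4.14°C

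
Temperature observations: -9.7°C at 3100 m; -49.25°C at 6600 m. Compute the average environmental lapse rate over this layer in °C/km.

11.3°C/km

Γ = −ΔT/Δz = (-9.7 − (-49.25)) / (6600 − 3100) m
  = 39.55°C / 3.5 km = 11.3°C/km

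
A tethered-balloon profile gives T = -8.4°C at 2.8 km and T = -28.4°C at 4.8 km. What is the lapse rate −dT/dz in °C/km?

Γ = −ΔT/Δz = (-8.4 − (-28.4)) / (4800 − 2800) m
  = 20°C / 2 km = 10°C/km

10°C/km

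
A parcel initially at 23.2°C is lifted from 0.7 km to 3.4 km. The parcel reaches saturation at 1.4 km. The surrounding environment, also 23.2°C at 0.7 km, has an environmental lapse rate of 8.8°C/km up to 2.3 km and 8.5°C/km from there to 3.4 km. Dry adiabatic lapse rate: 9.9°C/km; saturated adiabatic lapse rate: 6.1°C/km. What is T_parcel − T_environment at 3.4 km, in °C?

Parcel:
  Dry to 1400 m: -9.9 × 0.7 km = -6.93°C, so T = 16.27°C.
  Saturated to 3400 m: -6.1 × 2 km = -12.2°C, so T = 4.07°C.
Environment:
  Environment, lower layer to 2300 m: -8.8 × 1.6 km = -14.08°C, so T = 9.12°C.
  Environment, upper layer to 3400 m: -8.5 × 1.1 km = -9.35°C, so T = -0.23°C.
T_parcel − T_env = 4.07 − (-0.23) = +4.3°C

+4.3°C (parcel warmer than environment)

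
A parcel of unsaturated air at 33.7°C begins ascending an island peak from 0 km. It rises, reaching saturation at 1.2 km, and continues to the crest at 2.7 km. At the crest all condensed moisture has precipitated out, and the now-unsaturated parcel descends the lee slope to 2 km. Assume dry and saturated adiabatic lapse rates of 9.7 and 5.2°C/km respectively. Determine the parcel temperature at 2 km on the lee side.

21.05°C

0 → 1200 m (dry, 9.7°C/km): ΔT = -9.7 × 1.2 = -11.64°C → T = 22.06°C
1200 → 2700 m (saturated, 5.2°C/km): ΔT = -5.2 × 1.5 = -7.8°C → T = 14.26°C
2700 → 2000 m (dry descent, 9.7°C/km): ΔT = +9.7 × 0.7 = +6.79°C → T = 21.05°C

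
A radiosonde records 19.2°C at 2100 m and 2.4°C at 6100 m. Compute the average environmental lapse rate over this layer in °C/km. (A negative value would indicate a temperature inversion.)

Γ = −ΔT/Δz = (19.2 − 2.4) / (6100 − 2100) m
  = 16.8°C / 4 km = 4.2°C/km

4.2°C/km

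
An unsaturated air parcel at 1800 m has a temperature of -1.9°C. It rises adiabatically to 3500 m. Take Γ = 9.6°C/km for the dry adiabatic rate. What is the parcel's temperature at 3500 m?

-18.22°C

Dry adiabatic to 3500 m: -9.6 × 1.7 km = -16.32°C, so T = -18.22°C.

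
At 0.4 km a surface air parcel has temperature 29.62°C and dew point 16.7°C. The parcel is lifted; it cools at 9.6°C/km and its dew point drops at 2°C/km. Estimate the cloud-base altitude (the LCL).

2.1 km

T and T_d converge at 9.6 − 2 = 7.6°C per km
Height above start = (29.62 − 16.7) / 7.6 = 1.7 km
LCL altitude = 400 m + 1700 m = 2100 m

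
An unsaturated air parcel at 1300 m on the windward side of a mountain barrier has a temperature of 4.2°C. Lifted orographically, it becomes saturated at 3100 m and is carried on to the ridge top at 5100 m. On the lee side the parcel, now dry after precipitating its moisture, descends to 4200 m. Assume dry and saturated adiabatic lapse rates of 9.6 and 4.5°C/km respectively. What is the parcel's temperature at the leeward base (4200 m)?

-13.44°C

1300 → 3100 m (dry, 9.6°C/km): ΔT = -9.6 × 1.8 = -17.28°C → T = -13.08°C
3100 → 5100 m (saturated, 4.5°C/km): ΔT = -4.5 × 2 = -9°C → T = -22.08°C
5100 → 4200 m (dry descent, 9.6°C/km): ΔT = +9.6 × 0.9 = +8.64°C → T = -13.44°C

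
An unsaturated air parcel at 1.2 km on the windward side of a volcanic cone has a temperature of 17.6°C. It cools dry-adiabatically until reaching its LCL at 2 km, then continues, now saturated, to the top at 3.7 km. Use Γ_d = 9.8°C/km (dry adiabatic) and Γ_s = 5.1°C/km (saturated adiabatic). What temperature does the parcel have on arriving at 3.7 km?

Dry to 2000 m: -9.8 × 0.8 km = -7.84°C, so T = 9.76°C.
Saturated to 3700 m: -5.1 × 1.7 km = -8.67°C, so T = 1.09°C.

1.09°C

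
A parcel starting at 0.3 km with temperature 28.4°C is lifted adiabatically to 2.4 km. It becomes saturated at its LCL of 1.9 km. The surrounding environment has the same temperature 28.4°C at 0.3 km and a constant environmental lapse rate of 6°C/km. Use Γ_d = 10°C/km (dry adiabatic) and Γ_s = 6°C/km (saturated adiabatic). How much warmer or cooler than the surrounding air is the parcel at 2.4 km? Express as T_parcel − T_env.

Parcel:
  Dry to 1900 m: -10 × 1.6 km = -16°C, so T = 12.4°C.
  Saturated to 2400 m: -6 × 0.5 km = -3°C, so T = 9.4°C.
Environment:
  Environment to 2400 m: -6 × 2.1 km = -12.6°C, so T = 15.8°C.
T_parcel − T_env = 9.4 − 15.8 = -6.4°C

-6.4°C (parcel cooler than environment)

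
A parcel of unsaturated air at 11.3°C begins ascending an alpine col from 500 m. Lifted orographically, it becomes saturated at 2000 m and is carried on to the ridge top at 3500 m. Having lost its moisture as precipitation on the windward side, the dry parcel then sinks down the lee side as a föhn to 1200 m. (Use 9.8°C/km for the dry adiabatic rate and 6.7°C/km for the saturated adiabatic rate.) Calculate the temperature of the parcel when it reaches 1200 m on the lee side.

9.09°C

From 500 m to 2000 m (dry): cools by 9.8 × 1.5 = 14.7°C, giving -3.4°C.
From 2000 m to 3500 m (saturated): cools by 6.7 × 1.5 = 10.05°C, giving -13.45°C.
From 3500 m to 1200 m (dry descent): warms by 9.8 × 2.3 = 22.54°C, giving 9.09°C.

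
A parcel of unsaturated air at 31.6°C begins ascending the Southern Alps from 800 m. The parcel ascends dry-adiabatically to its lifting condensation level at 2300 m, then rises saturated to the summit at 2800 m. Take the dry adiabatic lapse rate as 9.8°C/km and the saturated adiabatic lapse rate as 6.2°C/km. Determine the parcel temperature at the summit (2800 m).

13.8°C

From 800 m to 2300 m (dry): cools by 9.8 × 1.5 = 14.7°C, giving 16.9°C.
From 2300 m to 2800 m (saturated): cools by 6.2 × 0.5 = 3.1°C, giving 13.8°C.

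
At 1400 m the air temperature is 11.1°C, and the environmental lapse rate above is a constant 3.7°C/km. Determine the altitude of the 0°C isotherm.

4400 m

Height above start = (11.1 − 0) / 3.7 = 3 km
Altitude = 1400 m + 3000 m = 4400 m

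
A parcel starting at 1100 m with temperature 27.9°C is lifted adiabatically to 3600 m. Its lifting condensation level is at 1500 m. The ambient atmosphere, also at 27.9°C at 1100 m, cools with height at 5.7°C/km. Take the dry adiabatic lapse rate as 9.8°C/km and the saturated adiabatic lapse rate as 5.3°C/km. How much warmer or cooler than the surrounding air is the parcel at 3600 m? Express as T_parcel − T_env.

Parcel:
  1100–1500 m, dry: Δz = 0.4 km ⇒ ΔT = -3.92°C; T = 23.98°C
  1500–3600 m, saturated: Δz = 2.1 km ⇒ ΔT = -11.13°C; T = 12.85°C
Environment:
  1100–3600 m, environment: Δz = 2.5 km ⇒ ΔT = -14.25°C; T = 13.65°C
T_parcel − T_env = 12.85 − 13.65 = -0.8°C

-0.8°C (parcel cooler than environment)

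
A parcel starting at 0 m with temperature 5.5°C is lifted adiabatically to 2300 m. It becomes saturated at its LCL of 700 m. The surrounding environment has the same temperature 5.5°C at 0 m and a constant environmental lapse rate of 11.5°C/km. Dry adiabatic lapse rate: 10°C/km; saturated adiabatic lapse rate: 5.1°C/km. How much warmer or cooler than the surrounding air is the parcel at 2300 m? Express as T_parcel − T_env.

+11.29°C (parcel warmer than environment)

Parcel:
  0 → 700 m (dry, 10°C/km): ΔT = -10 × 0.7 = -7°C → T = -1.5°C
  700 → 2300 m (saturated, 5.1°C/km): ΔT = -5.1 × 1.6 = -8.16°C → T = -9.66°C
Environment:
  0 → 2300 m (environment, 11.5°C/km): ΔT = -11.5 × 2.3 = -26.45°C → T = -20.95°C
T_parcel − T_env = -9.66 − (-20.95) = +11.29°C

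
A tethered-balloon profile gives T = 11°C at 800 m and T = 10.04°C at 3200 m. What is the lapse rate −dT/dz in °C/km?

0.4°C/km

Γ = −ΔT/Δz = (11 − 10.04) / (3200 − 800) m
  = 0.96°C / 2.4 km = 0.4°C/km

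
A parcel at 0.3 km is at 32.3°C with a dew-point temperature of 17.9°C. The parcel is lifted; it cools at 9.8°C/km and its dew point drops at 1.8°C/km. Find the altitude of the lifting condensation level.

T and T_d converge at 9.8 − 1.8 = 8°C per km
Height above start = (32.3 − 17.9) / 8 = 1.8 km
LCL altitude = 300 m + 1800 m = 2100 m

2.1 km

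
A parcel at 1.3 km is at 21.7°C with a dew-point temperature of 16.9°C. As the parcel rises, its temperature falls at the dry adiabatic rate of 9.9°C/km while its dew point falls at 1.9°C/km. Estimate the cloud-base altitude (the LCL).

T and T_d converge at 9.9 − 1.9 = 8°C per km
Height above start = (21.7 − 16.9) / 8 = 0.6 km
LCL altitude = 1300 m + 600 m = 1900 m

1.9 km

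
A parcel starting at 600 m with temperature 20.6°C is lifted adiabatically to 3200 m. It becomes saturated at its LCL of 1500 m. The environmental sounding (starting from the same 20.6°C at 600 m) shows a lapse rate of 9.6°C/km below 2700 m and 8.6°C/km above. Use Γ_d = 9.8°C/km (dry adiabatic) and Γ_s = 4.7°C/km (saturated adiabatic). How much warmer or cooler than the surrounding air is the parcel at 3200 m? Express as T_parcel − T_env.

+7.65°C (parcel warmer than environment)

Parcel:
  Dry to 1500 m: -9.8 × 0.9 km = -8.82°C, so T = 11.78°C.
  Saturated to 3200 m: -4.7 × 1.7 km = -7.99°C, so T = 3.79°C.
Environment:
  Environment, lower layer to 2700 m: -9.6 × 2.1 km = -20.16°C, so T = 0.44°C.
  Environment, upper layer to 3200 m: -8.6 × 0.5 km = -4.3°C, so T = -3.86°C.
T_parcel − T_env = 3.79 − (-3.86) = +7.65°C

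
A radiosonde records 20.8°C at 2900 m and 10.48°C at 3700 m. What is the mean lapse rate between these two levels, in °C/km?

Γ = −ΔT/Δz = (20.8 − 10.48) / (3700 − 2900) m
  = 10.32°C / 0.8 km = 12.9°C/km

12.9°C/km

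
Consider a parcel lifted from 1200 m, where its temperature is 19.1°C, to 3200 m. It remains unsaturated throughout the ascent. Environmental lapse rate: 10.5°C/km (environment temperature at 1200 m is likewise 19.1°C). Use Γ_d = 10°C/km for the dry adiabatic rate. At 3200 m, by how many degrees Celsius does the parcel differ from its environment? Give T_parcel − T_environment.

Parcel:
  From 1200 m to 3200 m (dry): cools by 10 × 2 = 20°C, giving -0.9°C.
Environment:
  From 1200 m to 3200 m (environment): cools by 10.5 × 2 = 21°C, giving -1.9°C.
T_parcel − T_env = -0.9 − (-1.9) = +1°C

+1°C (parcel warmer than environment)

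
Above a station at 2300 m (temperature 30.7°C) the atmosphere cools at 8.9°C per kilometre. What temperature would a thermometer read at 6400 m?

2300 → 6400 m (environmental, 8.9°C/km): ΔT = -8.9 × 4.1 = -36.49°C → T = -5.79°C

-5.79°C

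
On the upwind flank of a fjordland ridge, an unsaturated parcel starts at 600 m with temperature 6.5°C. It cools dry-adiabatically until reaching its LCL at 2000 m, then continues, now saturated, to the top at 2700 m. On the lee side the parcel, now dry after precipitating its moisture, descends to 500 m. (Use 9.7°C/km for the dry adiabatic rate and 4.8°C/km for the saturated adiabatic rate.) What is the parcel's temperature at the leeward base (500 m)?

10.9°C

600–2000 m, dry: Δz = 1.4 km ⇒ ΔT = -13.58°C; T = -7.08°C
2000–2700 m, saturated: Δz = 0.7 km ⇒ ΔT = -3.36°C; T = -10.44°C
2700–500 m, dry descent: Δz = 2.2 km ⇒ ΔT = +21.34°C; T = 10.9°C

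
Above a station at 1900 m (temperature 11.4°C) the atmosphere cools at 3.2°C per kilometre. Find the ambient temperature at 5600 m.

Environmental to 5600 m: -3.2 × 3.7 km = -11.84°C, so T = -0.44°C.

-0.44°C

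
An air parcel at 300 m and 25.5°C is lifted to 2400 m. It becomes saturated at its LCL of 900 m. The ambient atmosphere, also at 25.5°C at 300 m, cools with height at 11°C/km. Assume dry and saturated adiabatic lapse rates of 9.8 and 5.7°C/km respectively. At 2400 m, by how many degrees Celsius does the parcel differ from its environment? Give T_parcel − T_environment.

+8.67°C (parcel warmer than environment)

Parcel:
  300 → 900 m (dry, 9.8°C/km): ΔT = -9.8 × 0.6 = -5.88°C → T = 19.62°C
  900 → 2400 m (saturated, 5.7°C/km): ΔT = -5.7 × 1.5 = -8.55°C → T = 11.07°C
Environment:
  300 → 2400 m (environment, 11°C/km): ΔT = -11 × 2.1 = -23.1°C → T = 2.4°C
T_parcel − T_env = 11.07 − 2.4 = +8.67°C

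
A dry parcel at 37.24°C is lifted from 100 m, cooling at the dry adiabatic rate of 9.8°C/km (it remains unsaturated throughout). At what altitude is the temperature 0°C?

3900 m

Height above start = (37.24 − 0) / 9.8 = 3.8 km
Altitude = 100 m + 3800 m = 3900 m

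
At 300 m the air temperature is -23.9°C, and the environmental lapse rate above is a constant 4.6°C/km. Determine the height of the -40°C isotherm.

3800 m

Height above start = (-23.9 − (-40)) / 4.6 = 3.5 km
Altitude = 300 m + 3500 m = 3800 m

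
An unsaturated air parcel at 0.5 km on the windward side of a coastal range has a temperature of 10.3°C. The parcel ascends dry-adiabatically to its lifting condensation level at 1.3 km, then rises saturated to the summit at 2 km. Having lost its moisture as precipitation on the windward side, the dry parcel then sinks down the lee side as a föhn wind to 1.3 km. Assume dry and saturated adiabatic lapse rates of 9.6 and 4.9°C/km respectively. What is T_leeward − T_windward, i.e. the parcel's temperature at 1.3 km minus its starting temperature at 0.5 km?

-4.39°C

500 → 1300 m (dry, 9.6°C/km): ΔT = -9.6 × 0.8 = -7.68°C → T = 2.62°C
1300 → 2000 m (saturated, 4.9°C/km): ΔT = -4.9 × 0.7 = -3.43°C → T = -0.81°C
2000 → 1300 m (dry descent, 9.6°C/km): ΔT = +9.6 × 0.7 = +6.72°C → T = 5.91°C
Net change vs windward start: 5.91 − 10.3 = -4.39°C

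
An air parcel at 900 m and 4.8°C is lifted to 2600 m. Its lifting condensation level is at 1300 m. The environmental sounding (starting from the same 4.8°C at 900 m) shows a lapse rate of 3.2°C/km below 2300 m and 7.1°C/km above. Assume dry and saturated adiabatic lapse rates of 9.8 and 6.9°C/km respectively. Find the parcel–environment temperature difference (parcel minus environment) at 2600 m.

-6.28°C (parcel cooler than environment)

Parcel:
  900 → 1300 m (dry, 9.8°C/km): ΔT = -9.8 × 0.4 = -3.92°C → T = 0.88°C
  1300 → 2600 m (saturated, 6.9°C/km): ΔT = -6.9 × 1.3 = -8.97°C → T = -8.09°C
Environment:
  900 → 2300 m (environment, lower layer, 3.2°C/km): ΔT = -3.2 × 1.4 = -4.48°C → T = 0.32°C
  2300 → 2600 m (environment, upper layer, 7.1°C/km): ΔT = -7.1 × 0.3 = -2.13°C → T = -1.81°C
T_parcel − T_env = -8.09 − (-1.81) = -6.28°C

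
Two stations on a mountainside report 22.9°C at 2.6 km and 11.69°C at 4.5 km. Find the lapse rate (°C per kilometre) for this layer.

5.9°C/km

Γ = −ΔT/Δz = (22.9 − 11.69) / (4500 − 2600) m
  = 11.21°C / 1.9 km = 5.9°C/km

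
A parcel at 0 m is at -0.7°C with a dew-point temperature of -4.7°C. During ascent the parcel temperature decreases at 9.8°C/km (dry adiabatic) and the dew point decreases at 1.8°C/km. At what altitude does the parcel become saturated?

T and T_d converge at 9.8 − 1.8 = 8°C per km
Height above start = (-0.7 − (-4.7)) / 8 = 0.5 km
LCL altitude = 0 m + 500 m = 500 m

500 m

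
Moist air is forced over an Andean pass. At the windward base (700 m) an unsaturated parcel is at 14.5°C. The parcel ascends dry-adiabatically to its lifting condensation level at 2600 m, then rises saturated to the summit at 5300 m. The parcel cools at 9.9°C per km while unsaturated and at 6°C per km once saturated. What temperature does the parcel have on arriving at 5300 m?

700 → 2600 m (dry, 9.9°C/km): ΔT = -9.9 × 1.9 = -18.81°C → T = -4.31°C
2600 → 5300 m (saturated, 6°C/km): ΔT = -6 × 2.7 = -16.2°C → T = -20.51°C

-20.51°C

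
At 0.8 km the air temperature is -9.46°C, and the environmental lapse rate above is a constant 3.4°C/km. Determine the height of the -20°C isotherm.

Height above start = (-9.46 − (-20)) / 3.4 = 3.1 km
Altitude = 800 m + 3100 m = 3900 m

3.9 km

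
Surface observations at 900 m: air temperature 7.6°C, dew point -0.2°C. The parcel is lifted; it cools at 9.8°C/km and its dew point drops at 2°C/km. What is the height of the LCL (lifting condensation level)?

T and T_d converge at 9.8 − 2 = 7.8°C per km
Height above start = (7.6 − (-0.2)) / 7.8 = 1 km
LCL altitude = 900 m + 1000 m = 1900 m

1900 m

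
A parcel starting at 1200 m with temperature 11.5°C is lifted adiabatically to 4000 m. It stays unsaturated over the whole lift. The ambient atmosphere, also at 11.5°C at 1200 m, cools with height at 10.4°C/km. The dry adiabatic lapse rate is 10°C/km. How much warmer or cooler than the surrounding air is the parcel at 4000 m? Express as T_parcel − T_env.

Parcel:
  From 1200 m to 4000 m (dry): cools by 10 × 2.8 = 28°C, giving -16.5°C.
Environment:
  From 1200 m to 4000 m (environment): cools by 10.4 × 2.8 = 29.12°C, giving -17.62°C.
T_parcel − T_env = -16.5 − (-17.62) = +1.12°C

+1.12°C (parcel warmer than environment)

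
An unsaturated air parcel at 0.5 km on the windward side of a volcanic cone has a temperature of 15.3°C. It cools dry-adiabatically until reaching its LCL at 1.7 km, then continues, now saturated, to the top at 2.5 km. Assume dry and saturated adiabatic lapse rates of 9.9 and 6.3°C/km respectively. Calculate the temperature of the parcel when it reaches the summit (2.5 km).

500–1700 m, dry: Δz = 1.2 km ⇒ ΔT = -11.88°C; T = 3.42°C
1700–2500 m, saturated: Δz = 0.8 km ⇒ ΔT = -5.04°C; T = -1.62°C

-1.62°C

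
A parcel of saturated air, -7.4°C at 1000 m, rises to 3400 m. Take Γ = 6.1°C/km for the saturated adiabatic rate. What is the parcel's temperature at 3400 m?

1000–3400 m, saturated adiabatic: Δz = 2.4 km ⇒ ΔT = -14.64°C; T = -22.04°C

-22.04°C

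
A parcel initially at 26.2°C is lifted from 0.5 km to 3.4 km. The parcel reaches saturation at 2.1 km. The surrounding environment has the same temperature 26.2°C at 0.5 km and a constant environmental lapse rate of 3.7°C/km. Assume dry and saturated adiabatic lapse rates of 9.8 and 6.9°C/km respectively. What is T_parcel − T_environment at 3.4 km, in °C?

Parcel:
  Dry to 2100 m: -9.8 × 1.6 km = -15.68°C, so T = 10.52°C.
  Saturated to 3400 m: -6.9 × 1.3 km = -8.97°C, so T = 1.55°C.
Environment:
  Environment to 3400 m: -3.7 × 2.9 km = -10.73°C, so T = 15.47°C.
T_parcel − T_env = 1.55 − 15.47 = -13.92°C

-13.92°C (parcel cooler than environment)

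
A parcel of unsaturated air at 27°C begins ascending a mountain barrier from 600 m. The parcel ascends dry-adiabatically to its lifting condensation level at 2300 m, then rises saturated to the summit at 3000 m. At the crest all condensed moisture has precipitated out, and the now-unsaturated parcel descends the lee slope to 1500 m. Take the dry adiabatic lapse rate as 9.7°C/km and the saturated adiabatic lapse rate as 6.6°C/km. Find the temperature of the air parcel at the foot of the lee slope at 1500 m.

20.44°C

600–2300 m, dry: Δz = 1.7 km ⇒ ΔT = -16.49°C; T = 10.51°C
2300–3000 m, saturated: Δz = 0.7 km ⇒ ΔT = -4.62°C; T = 5.89°C
3000–1500 m, dry descent: Δz = 1.5 km ⇒ ΔT = +14.55°C; T = 20.44°C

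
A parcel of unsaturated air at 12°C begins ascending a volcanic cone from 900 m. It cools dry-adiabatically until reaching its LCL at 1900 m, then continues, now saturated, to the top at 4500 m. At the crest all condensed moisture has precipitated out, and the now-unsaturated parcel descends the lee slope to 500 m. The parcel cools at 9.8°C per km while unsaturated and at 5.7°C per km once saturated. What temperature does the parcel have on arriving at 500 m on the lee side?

26.58°C

900–1900 m, dry: Δz = 1 km ⇒ ΔT = -9.8°C; T = 2.2°C
1900–4500 m, saturated: Δz = 2.6 km ⇒ ΔT = -14.82°C; T = -12.62°C
4500–500 m, dry descent: Δz = 4 km ⇒ ΔT = +39.2°C; T = 26.58°C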